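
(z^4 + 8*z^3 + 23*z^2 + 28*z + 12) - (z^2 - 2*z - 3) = z^4 + 8*z^3 + 22*z^2 + 30*z + 15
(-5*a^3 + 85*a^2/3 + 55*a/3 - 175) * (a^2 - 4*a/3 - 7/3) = -5*a^5 + 35*a^4 - 70*a^3/9 - 2390*a^2/9 + 1715*a/9 + 1225/3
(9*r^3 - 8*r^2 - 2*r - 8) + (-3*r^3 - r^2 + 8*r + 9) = 6*r^3 - 9*r^2 + 6*r + 1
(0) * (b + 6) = 0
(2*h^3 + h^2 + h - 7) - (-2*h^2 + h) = 2*h^3 + 3*h^2 - 7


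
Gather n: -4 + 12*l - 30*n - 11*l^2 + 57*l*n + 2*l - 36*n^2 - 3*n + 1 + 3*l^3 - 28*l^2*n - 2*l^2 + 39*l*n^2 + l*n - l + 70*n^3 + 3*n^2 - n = 3*l^3 - 13*l^2 + 13*l + 70*n^3 + n^2*(39*l - 33) + n*(-28*l^2 + 58*l - 34) - 3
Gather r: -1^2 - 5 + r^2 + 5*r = r^2 + 5*r - 6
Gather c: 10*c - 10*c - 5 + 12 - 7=0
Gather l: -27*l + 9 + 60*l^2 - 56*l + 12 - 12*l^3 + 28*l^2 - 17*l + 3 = -12*l^3 + 88*l^2 - 100*l + 24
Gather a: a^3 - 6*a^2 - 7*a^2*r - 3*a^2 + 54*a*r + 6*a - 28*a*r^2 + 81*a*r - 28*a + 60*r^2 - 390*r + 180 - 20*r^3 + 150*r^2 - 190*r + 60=a^3 + a^2*(-7*r - 9) + a*(-28*r^2 + 135*r - 22) - 20*r^3 + 210*r^2 - 580*r + 240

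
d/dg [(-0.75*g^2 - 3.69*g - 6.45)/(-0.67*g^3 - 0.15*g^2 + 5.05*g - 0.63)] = (-0.5025*g^4 - 4.9446*g^3 - 17.3055*g^2 - 0.989999999999998*g + 34.8972)/(0.4489*g^6 + 0.201*g^5 - 6.7445*g^4 - 0.6708*g^3 + 25.6915*g^2 - 6.363*g + 0.3969)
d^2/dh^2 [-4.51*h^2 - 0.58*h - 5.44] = -9.02000000000000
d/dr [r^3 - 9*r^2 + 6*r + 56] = 3*r^2 - 18*r + 6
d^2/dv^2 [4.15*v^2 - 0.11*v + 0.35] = 8.30000000000000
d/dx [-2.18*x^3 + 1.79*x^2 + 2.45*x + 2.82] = -6.54*x^2 + 3.58*x + 2.45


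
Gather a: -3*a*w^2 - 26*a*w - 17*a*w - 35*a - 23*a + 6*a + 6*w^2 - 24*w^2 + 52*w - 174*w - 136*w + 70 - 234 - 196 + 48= a*(-3*w^2 - 43*w - 52) - 18*w^2 - 258*w - 312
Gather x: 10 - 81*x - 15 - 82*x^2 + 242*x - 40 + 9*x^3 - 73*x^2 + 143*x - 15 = 9*x^3 - 155*x^2 + 304*x - 60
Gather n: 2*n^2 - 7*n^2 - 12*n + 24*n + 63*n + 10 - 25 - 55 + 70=-5*n^2 + 75*n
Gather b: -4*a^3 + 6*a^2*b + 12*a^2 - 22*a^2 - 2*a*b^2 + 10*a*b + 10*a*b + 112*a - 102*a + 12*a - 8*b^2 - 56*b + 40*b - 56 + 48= -4*a^3 - 10*a^2 + 22*a + b^2*(-2*a - 8) + b*(6*a^2 + 20*a - 16) - 8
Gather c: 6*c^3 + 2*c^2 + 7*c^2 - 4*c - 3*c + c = 6*c^3 + 9*c^2 - 6*c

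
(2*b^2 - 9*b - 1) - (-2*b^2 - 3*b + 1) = 4*b^2 - 6*b - 2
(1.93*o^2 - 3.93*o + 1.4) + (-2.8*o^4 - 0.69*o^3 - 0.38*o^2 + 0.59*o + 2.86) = -2.8*o^4 - 0.69*o^3 + 1.55*o^2 - 3.34*o + 4.26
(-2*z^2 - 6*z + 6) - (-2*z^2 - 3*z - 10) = 16 - 3*z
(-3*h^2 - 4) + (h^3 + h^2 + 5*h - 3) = h^3 - 2*h^2 + 5*h - 7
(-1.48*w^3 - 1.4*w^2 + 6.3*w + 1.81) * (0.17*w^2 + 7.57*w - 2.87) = -0.2516*w^5 - 11.4416*w^4 - 5.2794*w^3 + 52.0167*w^2 - 4.3793*w - 5.1947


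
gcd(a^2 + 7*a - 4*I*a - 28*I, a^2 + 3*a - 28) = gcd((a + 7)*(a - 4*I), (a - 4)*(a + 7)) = a + 7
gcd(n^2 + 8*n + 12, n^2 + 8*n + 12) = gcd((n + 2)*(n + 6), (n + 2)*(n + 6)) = n^2 + 8*n + 12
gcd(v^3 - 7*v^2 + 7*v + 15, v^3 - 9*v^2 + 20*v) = v - 5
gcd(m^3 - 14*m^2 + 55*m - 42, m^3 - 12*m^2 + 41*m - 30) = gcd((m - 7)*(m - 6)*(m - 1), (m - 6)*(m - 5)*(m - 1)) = m^2 - 7*m + 6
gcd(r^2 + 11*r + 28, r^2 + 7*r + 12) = r + 4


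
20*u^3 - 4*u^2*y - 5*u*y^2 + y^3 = (-5*u + y)*(-2*u + y)*(2*u + y)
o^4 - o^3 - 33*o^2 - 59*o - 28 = (o - 7)*(o + 1)^2*(o + 4)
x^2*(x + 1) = x^3 + x^2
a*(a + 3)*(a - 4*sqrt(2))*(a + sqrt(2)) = a^4 - 3*sqrt(2)*a^3 + 3*a^3 - 9*sqrt(2)*a^2 - 8*a^2 - 24*a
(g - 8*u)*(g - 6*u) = g^2 - 14*g*u + 48*u^2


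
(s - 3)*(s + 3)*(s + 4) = s^3 + 4*s^2 - 9*s - 36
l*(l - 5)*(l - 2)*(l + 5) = l^4 - 2*l^3 - 25*l^2 + 50*l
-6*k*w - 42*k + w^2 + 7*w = (-6*k + w)*(w + 7)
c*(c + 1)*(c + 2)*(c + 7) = c^4 + 10*c^3 + 23*c^2 + 14*c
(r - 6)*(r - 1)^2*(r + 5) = r^4 - 3*r^3 - 27*r^2 + 59*r - 30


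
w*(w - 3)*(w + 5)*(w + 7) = w^4 + 9*w^3 - w^2 - 105*w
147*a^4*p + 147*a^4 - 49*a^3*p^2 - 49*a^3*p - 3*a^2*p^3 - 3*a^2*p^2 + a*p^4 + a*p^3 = (-7*a + p)*(-3*a + p)*(7*a + p)*(a*p + a)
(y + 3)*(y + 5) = y^2 + 8*y + 15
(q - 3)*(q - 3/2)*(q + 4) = q^3 - q^2/2 - 27*q/2 + 18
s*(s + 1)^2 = s^3 + 2*s^2 + s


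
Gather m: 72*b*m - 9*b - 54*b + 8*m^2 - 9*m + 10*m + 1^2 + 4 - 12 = -63*b + 8*m^2 + m*(72*b + 1) - 7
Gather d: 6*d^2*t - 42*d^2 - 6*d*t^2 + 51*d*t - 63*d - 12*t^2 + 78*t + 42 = d^2*(6*t - 42) + d*(-6*t^2 + 51*t - 63) - 12*t^2 + 78*t + 42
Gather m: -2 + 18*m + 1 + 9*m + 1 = 27*m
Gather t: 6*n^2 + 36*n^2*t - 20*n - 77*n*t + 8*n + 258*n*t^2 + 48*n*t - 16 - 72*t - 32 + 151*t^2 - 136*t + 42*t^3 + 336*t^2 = 6*n^2 - 12*n + 42*t^3 + t^2*(258*n + 487) + t*(36*n^2 - 29*n - 208) - 48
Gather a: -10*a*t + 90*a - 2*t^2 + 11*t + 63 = a*(90 - 10*t) - 2*t^2 + 11*t + 63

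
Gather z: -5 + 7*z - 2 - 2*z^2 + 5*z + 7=-2*z^2 + 12*z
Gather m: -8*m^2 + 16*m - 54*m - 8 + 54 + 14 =-8*m^2 - 38*m + 60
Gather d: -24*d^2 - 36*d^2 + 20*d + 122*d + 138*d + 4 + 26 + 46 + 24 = -60*d^2 + 280*d + 100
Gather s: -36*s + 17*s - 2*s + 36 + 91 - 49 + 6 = 84 - 21*s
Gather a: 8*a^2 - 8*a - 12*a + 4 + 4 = 8*a^2 - 20*a + 8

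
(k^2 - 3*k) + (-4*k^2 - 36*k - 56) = -3*k^2 - 39*k - 56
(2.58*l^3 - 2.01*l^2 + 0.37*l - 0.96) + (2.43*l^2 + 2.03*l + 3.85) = 2.58*l^3 + 0.42*l^2 + 2.4*l + 2.89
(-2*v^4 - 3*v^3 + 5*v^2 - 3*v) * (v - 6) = -2*v^5 + 9*v^4 + 23*v^3 - 33*v^2 + 18*v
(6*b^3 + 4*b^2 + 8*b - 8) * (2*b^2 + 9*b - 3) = 12*b^5 + 62*b^4 + 34*b^3 + 44*b^2 - 96*b + 24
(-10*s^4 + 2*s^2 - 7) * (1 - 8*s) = 80*s^5 - 10*s^4 - 16*s^3 + 2*s^2 + 56*s - 7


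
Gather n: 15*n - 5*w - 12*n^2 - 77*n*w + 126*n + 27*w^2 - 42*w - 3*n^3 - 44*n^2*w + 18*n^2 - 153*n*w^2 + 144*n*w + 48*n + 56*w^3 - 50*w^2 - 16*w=-3*n^3 + n^2*(6 - 44*w) + n*(-153*w^2 + 67*w + 189) + 56*w^3 - 23*w^2 - 63*w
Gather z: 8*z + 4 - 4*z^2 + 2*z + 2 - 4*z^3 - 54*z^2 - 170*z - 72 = -4*z^3 - 58*z^2 - 160*z - 66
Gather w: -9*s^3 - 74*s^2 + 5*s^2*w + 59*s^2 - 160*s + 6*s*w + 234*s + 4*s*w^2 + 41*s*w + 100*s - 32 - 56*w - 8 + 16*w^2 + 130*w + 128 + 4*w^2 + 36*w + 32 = -9*s^3 - 15*s^2 + 174*s + w^2*(4*s + 20) + w*(5*s^2 + 47*s + 110) + 120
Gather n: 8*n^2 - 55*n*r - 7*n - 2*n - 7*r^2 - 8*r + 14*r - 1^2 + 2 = 8*n^2 + n*(-55*r - 9) - 7*r^2 + 6*r + 1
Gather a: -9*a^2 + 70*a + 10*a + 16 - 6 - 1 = -9*a^2 + 80*a + 9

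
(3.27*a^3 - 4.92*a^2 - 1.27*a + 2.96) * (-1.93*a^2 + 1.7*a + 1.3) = -6.3111*a^5 + 15.0546*a^4 - 1.6619*a^3 - 14.2678*a^2 + 3.381*a + 3.848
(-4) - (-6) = 2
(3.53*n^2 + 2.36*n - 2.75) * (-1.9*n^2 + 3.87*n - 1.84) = -6.707*n^4 + 9.1771*n^3 + 7.863*n^2 - 14.9849*n + 5.06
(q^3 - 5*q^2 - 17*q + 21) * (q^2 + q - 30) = q^5 - 4*q^4 - 52*q^3 + 154*q^2 + 531*q - 630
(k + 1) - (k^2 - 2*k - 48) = -k^2 + 3*k + 49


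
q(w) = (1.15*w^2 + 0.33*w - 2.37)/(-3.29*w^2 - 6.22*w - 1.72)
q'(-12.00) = -0.00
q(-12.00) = -0.40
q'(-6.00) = -0.02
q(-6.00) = -0.45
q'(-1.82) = 0.10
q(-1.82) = -0.65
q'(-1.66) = 2.01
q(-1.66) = -0.55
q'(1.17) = -0.26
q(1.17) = 0.03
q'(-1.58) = 39.00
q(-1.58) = 0.19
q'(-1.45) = 1.94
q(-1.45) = -1.13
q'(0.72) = -0.52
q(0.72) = 0.19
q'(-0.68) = -4.93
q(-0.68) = -2.09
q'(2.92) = -0.05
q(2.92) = -0.18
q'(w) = (2.3*w + 0.33)/(-3.29*w^2 - 6.22*w - 1.72) + (6.58*w + 6.22)*(1.15*w^2 + 0.33*w - 2.37)/(-3.29*w^2 - 6.22*w - 1.72)^2 = (-6.0673*w^2 - 19.5506*w - 15.309)/(10.8241*w^4 + 40.9276*w^3 + 50.006*w^2 + 21.3968*w + 2.9584)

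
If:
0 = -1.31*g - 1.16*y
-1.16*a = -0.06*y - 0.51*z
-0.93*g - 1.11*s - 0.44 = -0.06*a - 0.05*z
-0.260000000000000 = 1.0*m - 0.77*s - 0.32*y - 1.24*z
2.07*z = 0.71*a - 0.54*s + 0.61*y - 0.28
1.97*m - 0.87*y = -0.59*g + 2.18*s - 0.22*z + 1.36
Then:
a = -0.23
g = 1.68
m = -2.64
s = -1.83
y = -1.90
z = -0.30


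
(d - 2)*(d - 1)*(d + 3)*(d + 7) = d^4 + 7*d^3 - 7*d^2 - 43*d + 42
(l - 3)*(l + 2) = l^2 - l - 6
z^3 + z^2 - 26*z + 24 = (z - 4)*(z - 1)*(z + 6)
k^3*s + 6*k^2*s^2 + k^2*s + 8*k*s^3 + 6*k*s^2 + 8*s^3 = (k + 2*s)*(k + 4*s)*(k*s + s)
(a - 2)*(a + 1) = a^2 - a - 2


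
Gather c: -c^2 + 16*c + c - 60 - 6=-c^2 + 17*c - 66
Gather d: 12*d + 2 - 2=12*d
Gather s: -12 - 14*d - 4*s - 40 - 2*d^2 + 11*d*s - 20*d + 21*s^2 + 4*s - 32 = -2*d^2 + 11*d*s - 34*d + 21*s^2 - 84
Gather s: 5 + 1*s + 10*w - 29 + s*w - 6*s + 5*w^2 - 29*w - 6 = s*(w - 5) + 5*w^2 - 19*w - 30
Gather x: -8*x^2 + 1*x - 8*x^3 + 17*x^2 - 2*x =-8*x^3 + 9*x^2 - x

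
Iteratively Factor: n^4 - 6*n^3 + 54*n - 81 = (n - 3)*(n^3 - 3*n^2 - 9*n + 27) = (n - 3)^2*(n^2 - 9) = (n - 3)^3*(n + 3)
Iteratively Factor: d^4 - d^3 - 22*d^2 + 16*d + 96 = (d - 3)*(d^3 + 2*d^2 - 16*d - 32) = (d - 4)*(d - 3)*(d^2 + 6*d + 8) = (d - 4)*(d - 3)*(d + 4)*(d + 2)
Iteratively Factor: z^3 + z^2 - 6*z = (z - 2)*(z^2 + 3*z) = z*(z - 2)*(z + 3)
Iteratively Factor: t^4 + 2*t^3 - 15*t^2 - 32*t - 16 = (t - 4)*(t^3 + 6*t^2 + 9*t + 4) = (t - 4)*(t + 1)*(t^2 + 5*t + 4) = (t - 4)*(t + 1)*(t + 4)*(t + 1)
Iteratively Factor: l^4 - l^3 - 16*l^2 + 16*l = (l - 4)*(l^3 + 3*l^2 - 4*l) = l*(l - 4)*(l^2 + 3*l - 4) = l*(l - 4)*(l + 4)*(l - 1)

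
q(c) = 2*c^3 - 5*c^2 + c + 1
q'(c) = 6*c^2 - 10*c + 1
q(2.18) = 0.14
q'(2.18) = 7.71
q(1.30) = -1.76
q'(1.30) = -1.86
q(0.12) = 1.05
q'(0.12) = -0.11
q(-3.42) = -140.91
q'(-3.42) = 105.38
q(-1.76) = -27.15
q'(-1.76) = 37.19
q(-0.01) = 0.99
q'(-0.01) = 1.10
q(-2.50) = -64.00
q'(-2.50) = 63.50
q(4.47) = 84.19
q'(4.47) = 76.19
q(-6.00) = -617.00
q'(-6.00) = 277.00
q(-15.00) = -7889.00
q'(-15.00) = 1501.00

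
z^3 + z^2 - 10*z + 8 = (z - 2)*(z - 1)*(z + 4)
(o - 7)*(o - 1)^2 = o^3 - 9*o^2 + 15*o - 7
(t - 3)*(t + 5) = t^2 + 2*t - 15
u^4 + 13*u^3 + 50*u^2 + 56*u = u*(u + 2)*(u + 4)*(u + 7)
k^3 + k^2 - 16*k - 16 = (k - 4)*(k + 1)*(k + 4)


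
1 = 1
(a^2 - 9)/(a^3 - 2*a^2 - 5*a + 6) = (a + 3)/(a^2 + a - 2)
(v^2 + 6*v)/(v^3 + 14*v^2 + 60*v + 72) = v/(v^2 + 8*v + 12)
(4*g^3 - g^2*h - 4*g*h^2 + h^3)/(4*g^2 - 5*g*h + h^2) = g + h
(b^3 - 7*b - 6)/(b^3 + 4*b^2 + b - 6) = (b^2 - 2*b - 3)/(b^2 + 2*b - 3)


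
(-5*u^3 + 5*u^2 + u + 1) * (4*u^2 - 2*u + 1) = -20*u^5 + 30*u^4 - 11*u^3 + 7*u^2 - u + 1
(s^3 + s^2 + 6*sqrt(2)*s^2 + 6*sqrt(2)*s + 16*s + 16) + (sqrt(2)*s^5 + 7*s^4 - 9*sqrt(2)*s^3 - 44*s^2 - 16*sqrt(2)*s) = sqrt(2)*s^5 + 7*s^4 - 9*sqrt(2)*s^3 + s^3 - 43*s^2 + 6*sqrt(2)*s^2 - 10*sqrt(2)*s + 16*s + 16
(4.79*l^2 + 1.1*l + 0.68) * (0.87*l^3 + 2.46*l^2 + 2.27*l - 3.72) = 4.1673*l^5 + 12.7404*l^4 + 14.1709*l^3 - 13.649*l^2 - 2.5484*l - 2.5296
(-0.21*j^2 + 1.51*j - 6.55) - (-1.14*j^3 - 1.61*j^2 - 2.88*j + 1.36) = 1.14*j^3 + 1.4*j^2 + 4.39*j - 7.91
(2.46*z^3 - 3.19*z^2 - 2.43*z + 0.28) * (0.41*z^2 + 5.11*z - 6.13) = 1.0086*z^5 + 11.2627*z^4 - 32.377*z^3 + 7.2522*z^2 + 16.3267*z - 1.7164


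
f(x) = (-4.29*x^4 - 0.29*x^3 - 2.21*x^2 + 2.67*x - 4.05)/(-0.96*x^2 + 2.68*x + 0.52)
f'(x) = (1.92*x - 2.68)*(-4.29*x^4 - 0.29*x^3 - 2.21*x^2 + 2.67*x - 4.05)/(-0.96*x^2 + 2.68*x + 0.52)^2 + (-17.16*x^3 - 0.87*x^2 - 4.42*x + 2.67)/(-0.96*x^2 + 2.68*x + 0.52) = (8.2368*x^5 - 34.2132*x^4 - 10.4776*x^3 - 3.812*x^2 - 10.0744*x + 12.2424)/(0.9216*x^4 - 5.1456*x^3 + 6.184*x^2 + 2.7872*x + 0.2704)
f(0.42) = -2.35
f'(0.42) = 2.57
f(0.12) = -4.55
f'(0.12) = 15.99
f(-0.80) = 4.11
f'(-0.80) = 1.30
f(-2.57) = 16.35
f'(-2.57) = -13.78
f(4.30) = 266.92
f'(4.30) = -16.05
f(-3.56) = 33.87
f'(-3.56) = -21.68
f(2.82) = -658.48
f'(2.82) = -4967.53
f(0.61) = -2.17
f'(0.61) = -0.54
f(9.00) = 536.84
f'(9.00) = 89.97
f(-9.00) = 277.65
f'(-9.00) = -68.47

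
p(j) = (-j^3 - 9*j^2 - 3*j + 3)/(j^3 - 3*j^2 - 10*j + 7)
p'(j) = (-3*j^2 - 18*j - 3)/(j^3 - 3*j^2 - 10*j + 7) + (-3*j^2 + 6*j + 10)*(-j^3 - 9*j^2 - 3*j + 3)/(j^3 - 3*j^2 - 10*j + 7)^2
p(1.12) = 1.99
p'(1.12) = 0.17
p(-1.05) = -0.20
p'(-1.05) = 0.96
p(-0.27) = 0.34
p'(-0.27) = 0.46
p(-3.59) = 1.33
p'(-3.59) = 1.04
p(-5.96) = 0.35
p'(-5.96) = 0.19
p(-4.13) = 0.92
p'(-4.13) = 0.56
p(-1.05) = -0.20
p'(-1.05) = 0.96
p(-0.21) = 0.36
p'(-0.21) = 0.42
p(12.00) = -2.58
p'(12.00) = 0.21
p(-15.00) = -0.36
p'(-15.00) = 0.04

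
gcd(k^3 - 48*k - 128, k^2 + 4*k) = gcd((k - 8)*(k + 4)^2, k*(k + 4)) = k + 4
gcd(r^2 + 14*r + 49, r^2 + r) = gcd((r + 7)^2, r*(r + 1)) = 1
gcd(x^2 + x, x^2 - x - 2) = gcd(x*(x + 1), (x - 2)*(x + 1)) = x + 1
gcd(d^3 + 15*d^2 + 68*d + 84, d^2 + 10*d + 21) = d + 7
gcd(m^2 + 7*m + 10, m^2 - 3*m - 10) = m + 2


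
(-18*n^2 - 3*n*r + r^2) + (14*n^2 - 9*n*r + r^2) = -4*n^2 - 12*n*r + 2*r^2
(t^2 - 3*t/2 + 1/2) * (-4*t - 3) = -4*t^3 + 3*t^2 + 5*t/2 - 3/2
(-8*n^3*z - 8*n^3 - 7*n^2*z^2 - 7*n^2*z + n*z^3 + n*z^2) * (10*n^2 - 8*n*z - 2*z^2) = -80*n^5*z - 80*n^5 - 6*n^4*z^2 - 6*n^4*z + 82*n^3*z^3 + 82*n^3*z^2 + 6*n^2*z^4 + 6*n^2*z^3 - 2*n*z^5 - 2*n*z^4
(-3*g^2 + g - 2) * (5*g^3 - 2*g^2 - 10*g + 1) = -15*g^5 + 11*g^4 + 18*g^3 - 9*g^2 + 21*g - 2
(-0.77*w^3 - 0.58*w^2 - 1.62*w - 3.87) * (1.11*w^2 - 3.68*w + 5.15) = -0.8547*w^5 + 2.1898*w^4 - 3.6293*w^3 - 1.3211*w^2 + 5.8986*w - 19.9305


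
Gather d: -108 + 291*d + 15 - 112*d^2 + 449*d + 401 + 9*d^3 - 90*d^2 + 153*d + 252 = 9*d^3 - 202*d^2 + 893*d + 560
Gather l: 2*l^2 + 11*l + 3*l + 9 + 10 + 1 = 2*l^2 + 14*l + 20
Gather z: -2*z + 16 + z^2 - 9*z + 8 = z^2 - 11*z + 24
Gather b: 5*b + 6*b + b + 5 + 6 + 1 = 12*b + 12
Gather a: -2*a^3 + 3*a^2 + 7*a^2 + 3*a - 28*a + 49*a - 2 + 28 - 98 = -2*a^3 + 10*a^2 + 24*a - 72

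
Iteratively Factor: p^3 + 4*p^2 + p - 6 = (p - 1)*(p^2 + 5*p + 6) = (p - 1)*(p + 2)*(p + 3)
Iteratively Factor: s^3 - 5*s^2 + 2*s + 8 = (s + 1)*(s^2 - 6*s + 8) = (s - 2)*(s + 1)*(s - 4)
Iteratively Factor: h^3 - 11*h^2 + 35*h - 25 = (h - 1)*(h^2 - 10*h + 25) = (h - 5)*(h - 1)*(h - 5)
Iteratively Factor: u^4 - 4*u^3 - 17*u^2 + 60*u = (u + 4)*(u^3 - 8*u^2 + 15*u) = (u - 3)*(u + 4)*(u^2 - 5*u) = u*(u - 3)*(u + 4)*(u - 5)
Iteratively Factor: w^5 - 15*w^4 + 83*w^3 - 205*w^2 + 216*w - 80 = (w - 4)*(w^4 - 11*w^3 + 39*w^2 - 49*w + 20) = (w - 5)*(w - 4)*(w^3 - 6*w^2 + 9*w - 4) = (w - 5)*(w - 4)^2*(w^2 - 2*w + 1) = (w - 5)*(w - 4)^2*(w - 1)*(w - 1)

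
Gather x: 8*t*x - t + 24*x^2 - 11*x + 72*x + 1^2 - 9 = -t + 24*x^2 + x*(8*t + 61) - 8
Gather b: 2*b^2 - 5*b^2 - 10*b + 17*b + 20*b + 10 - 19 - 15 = -3*b^2 + 27*b - 24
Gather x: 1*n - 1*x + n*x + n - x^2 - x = 2*n - x^2 + x*(n - 2)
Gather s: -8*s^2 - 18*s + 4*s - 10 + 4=-8*s^2 - 14*s - 6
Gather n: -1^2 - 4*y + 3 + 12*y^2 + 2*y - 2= 12*y^2 - 2*y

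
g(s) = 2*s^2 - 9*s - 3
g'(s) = 4*s - 9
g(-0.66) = 3.81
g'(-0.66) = -11.64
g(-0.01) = -2.91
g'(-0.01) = -9.04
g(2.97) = -12.09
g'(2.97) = 2.88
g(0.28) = -5.36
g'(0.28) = -7.88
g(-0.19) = -1.22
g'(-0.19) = -9.76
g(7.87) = 50.04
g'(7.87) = 22.48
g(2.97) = -12.09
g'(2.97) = 2.88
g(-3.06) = 43.27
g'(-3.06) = -21.24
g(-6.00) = 123.00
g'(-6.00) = -33.00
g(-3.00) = 42.00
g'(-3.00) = -21.00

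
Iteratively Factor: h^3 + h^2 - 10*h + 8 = (h + 4)*(h^2 - 3*h + 2) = (h - 2)*(h + 4)*(h - 1)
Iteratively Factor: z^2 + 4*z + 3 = (z + 1)*(z + 3)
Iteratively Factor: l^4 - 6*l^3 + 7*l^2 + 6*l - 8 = (l + 1)*(l^3 - 7*l^2 + 14*l - 8) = (l - 2)*(l + 1)*(l^2 - 5*l + 4) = (l - 4)*(l - 2)*(l + 1)*(l - 1)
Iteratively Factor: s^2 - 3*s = (s - 3)*(s)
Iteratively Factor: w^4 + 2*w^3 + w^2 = (w + 1)*(w^3 + w^2) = w*(w + 1)*(w^2 + w) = w*(w + 1)^2*(w)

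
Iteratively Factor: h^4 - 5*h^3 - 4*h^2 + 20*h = (h - 5)*(h^3 - 4*h) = (h - 5)*(h + 2)*(h^2 - 2*h) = h*(h - 5)*(h + 2)*(h - 2)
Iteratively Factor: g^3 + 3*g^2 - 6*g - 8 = (g + 1)*(g^2 + 2*g - 8) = (g + 1)*(g + 4)*(g - 2)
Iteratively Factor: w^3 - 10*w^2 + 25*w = (w - 5)*(w^2 - 5*w) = w*(w - 5)*(w - 5)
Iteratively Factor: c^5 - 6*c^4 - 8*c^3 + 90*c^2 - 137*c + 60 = (c - 1)*(c^4 - 5*c^3 - 13*c^2 + 77*c - 60) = (c - 3)*(c - 1)*(c^3 - 2*c^2 - 19*c + 20) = (c - 3)*(c - 1)^2*(c^2 - c - 20) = (c - 3)*(c - 1)^2*(c + 4)*(c - 5)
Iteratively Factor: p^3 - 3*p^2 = (p - 3)*(p^2) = p*(p - 3)*(p)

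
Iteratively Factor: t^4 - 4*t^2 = (t)*(t^3 - 4*t) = t*(t + 2)*(t^2 - 2*t) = t^2*(t + 2)*(t - 2)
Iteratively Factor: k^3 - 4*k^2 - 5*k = (k + 1)*(k^2 - 5*k) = (k - 5)*(k + 1)*(k)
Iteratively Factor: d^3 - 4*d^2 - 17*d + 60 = (d - 5)*(d^2 + d - 12) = (d - 5)*(d + 4)*(d - 3)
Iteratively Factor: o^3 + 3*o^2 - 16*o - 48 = (o - 4)*(o^2 + 7*o + 12) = (o - 4)*(o + 4)*(o + 3)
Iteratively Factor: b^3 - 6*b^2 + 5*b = (b - 1)*(b^2 - 5*b) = b*(b - 1)*(b - 5)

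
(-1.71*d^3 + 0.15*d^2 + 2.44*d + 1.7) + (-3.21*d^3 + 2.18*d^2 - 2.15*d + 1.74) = -4.92*d^3 + 2.33*d^2 + 0.29*d + 3.44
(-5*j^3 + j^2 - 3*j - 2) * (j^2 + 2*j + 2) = -5*j^5 - 9*j^4 - 11*j^3 - 6*j^2 - 10*j - 4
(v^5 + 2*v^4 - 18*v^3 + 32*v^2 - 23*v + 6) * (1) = v^5 + 2*v^4 - 18*v^3 + 32*v^2 - 23*v + 6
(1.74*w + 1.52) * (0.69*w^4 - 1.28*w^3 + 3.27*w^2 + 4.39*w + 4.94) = 1.2006*w^5 - 1.1784*w^4 + 3.7442*w^3 + 12.609*w^2 + 15.2684*w + 7.5088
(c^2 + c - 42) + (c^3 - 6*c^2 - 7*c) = c^3 - 5*c^2 - 6*c - 42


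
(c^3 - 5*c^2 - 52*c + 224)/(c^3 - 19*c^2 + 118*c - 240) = (c^2 + 3*c - 28)/(c^2 - 11*c + 30)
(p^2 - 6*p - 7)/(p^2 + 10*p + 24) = (p^2 - 6*p - 7)/(p^2 + 10*p + 24)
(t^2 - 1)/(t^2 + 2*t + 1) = (t - 1)/(t + 1)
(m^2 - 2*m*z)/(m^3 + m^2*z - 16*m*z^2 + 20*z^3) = m/(m^2 + 3*m*z - 10*z^2)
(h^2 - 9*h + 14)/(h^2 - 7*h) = (h - 2)/h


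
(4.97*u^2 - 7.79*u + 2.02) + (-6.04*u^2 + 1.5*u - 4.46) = -1.07*u^2 - 6.29*u - 2.44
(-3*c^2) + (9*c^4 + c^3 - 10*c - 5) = 9*c^4 + c^3 - 3*c^2 - 10*c - 5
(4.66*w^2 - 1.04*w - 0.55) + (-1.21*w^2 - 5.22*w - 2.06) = 3.45*w^2 - 6.26*w - 2.61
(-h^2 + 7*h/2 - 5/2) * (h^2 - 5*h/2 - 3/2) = -h^4 + 6*h^3 - 39*h^2/4 + h + 15/4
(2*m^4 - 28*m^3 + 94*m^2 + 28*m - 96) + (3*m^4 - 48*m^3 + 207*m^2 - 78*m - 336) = 5*m^4 - 76*m^3 + 301*m^2 - 50*m - 432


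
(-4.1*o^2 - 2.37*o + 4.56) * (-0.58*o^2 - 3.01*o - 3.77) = 2.378*o^4 + 13.7156*o^3 + 19.9459*o^2 - 4.7907*o - 17.1912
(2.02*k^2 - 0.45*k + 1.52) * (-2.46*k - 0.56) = -4.9692*k^3 - 0.0242000000000002*k^2 - 3.4872*k - 0.8512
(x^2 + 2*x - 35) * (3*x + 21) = 3*x^3 + 27*x^2 - 63*x - 735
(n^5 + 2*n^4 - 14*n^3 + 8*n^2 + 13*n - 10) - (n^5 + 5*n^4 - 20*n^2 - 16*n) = -3*n^4 - 14*n^3 + 28*n^2 + 29*n - 10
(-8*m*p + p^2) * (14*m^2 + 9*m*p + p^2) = -112*m^3*p - 58*m^2*p^2 + m*p^3 + p^4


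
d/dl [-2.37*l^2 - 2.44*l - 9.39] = -4.74*l - 2.44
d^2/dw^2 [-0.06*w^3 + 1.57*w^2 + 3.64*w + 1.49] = 3.14 - 0.36*w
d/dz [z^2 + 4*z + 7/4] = 2*z + 4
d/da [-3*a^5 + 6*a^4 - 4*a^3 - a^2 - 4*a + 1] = -15*a^4 + 24*a^3 - 12*a^2 - 2*a - 4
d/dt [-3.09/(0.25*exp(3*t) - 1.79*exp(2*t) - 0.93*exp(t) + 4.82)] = (2.3175*exp(2*t) - 11.0622*exp(t) - 2.8737)*exp(t)/(0.25*exp(3*t) - 1.79*exp(2*t) - 0.93*exp(t) + 4.82)^2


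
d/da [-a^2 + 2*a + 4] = 2 - 2*a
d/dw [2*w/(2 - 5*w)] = 4/(5*w - 2)^2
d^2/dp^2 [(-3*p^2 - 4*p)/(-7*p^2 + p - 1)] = 14*(31*p^3 - 9*p^2 - 12*p + 1)/(343*p^6 - 147*p^5 + 168*p^4 - 43*p^3 + 24*p^2 - 3*p + 1)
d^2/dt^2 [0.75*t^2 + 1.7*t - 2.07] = 1.50000000000000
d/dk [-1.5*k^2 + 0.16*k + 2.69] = 0.16 - 3.0*k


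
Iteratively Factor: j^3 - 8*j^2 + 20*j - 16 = (j - 2)*(j^2 - 6*j + 8) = (j - 4)*(j - 2)*(j - 2)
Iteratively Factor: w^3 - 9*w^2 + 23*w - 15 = (w - 3)*(w^2 - 6*w + 5) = (w - 5)*(w - 3)*(w - 1)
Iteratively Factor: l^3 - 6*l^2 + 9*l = (l - 3)*(l^2 - 3*l) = l*(l - 3)*(l - 3)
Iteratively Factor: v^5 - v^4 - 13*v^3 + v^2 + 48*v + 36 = (v - 3)*(v^4 + 2*v^3 - 7*v^2 - 20*v - 12) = (v - 3)*(v + 2)*(v^3 - 7*v - 6) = (v - 3)*(v + 2)^2*(v^2 - 2*v - 3) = (v - 3)^2*(v + 2)^2*(v + 1)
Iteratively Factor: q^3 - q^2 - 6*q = (q)*(q^2 - q - 6) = q*(q + 2)*(q - 3)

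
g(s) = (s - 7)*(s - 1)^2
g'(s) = (s - 7)*(2*s - 2) + (s - 1)^2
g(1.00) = 0.00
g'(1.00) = 0.00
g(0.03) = -6.56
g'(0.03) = 14.46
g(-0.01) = -7.15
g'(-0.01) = 15.18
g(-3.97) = -270.97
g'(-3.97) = 133.74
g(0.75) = -0.39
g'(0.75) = 3.19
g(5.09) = -31.95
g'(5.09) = 1.10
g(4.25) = -29.05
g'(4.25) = -7.31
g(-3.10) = -169.78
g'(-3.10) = 99.63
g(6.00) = -25.00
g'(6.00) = 15.00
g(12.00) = 605.00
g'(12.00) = 231.00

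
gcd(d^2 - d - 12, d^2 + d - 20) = d - 4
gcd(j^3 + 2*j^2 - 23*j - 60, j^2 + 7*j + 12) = j^2 + 7*j + 12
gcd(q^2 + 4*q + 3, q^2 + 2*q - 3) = q + 3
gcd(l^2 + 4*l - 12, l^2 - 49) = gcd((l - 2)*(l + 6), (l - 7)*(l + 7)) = 1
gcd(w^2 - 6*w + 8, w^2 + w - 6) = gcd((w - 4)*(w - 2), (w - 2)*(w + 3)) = w - 2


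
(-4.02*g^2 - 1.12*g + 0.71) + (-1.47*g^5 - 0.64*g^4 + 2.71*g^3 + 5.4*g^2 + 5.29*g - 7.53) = -1.47*g^5 - 0.64*g^4 + 2.71*g^3 + 1.38*g^2 + 4.17*g - 6.82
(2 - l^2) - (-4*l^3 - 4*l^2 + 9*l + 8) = 4*l^3 + 3*l^2 - 9*l - 6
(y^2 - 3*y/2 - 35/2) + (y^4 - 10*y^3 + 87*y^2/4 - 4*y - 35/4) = y^4 - 10*y^3 + 91*y^2/4 - 11*y/2 - 105/4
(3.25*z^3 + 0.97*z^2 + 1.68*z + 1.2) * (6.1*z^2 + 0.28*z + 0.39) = 19.825*z^5 + 6.827*z^4 + 11.7871*z^3 + 8.1687*z^2 + 0.9912*z + 0.468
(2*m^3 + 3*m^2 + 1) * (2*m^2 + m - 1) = 4*m^5 + 8*m^4 + m^3 - m^2 + m - 1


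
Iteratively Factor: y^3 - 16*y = (y)*(y^2 - 16) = y*(y + 4)*(y - 4)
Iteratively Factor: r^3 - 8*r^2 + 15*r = (r - 5)*(r^2 - 3*r) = (r - 5)*(r - 3)*(r)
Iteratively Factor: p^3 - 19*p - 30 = (p + 3)*(p^2 - 3*p - 10) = (p + 2)*(p + 3)*(p - 5)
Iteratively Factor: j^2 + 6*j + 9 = (j + 3)*(j + 3)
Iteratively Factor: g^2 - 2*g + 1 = (g - 1)*(g - 1)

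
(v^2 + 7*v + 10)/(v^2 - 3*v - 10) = (v + 5)/(v - 5)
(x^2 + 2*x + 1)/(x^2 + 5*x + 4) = (x + 1)/(x + 4)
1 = 1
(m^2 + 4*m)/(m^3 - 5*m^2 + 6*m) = (m + 4)/(m^2 - 5*m + 6)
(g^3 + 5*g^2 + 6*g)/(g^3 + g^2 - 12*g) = (g^2 + 5*g + 6)/(g^2 + g - 12)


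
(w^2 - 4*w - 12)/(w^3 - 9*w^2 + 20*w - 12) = (w + 2)/(w^2 - 3*w + 2)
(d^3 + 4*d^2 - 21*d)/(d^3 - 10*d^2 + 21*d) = (d + 7)/(d - 7)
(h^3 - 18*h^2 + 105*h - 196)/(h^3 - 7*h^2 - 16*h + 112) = (h - 7)/(h + 4)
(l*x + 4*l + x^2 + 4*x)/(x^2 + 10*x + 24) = (l + x)/(x + 6)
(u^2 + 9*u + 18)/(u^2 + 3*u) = (u + 6)/u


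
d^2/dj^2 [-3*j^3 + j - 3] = -18*j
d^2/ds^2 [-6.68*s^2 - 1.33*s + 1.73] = -13.3600000000000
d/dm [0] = 0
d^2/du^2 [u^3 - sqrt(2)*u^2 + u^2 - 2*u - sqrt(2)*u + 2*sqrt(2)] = 6*u - 2*sqrt(2) + 2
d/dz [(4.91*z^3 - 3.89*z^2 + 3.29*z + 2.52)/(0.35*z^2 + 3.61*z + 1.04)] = (1.7185*z^4 + 35.4502*z^3 + 0.1248*z^2 - 9.8552*z - 5.6756)/(0.1225*z^4 + 2.527*z^3 + 13.7601*z^2 + 7.5088*z + 1.0816)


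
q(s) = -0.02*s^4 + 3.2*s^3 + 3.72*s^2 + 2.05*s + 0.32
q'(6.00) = 375.01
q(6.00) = 811.82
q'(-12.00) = 1433.41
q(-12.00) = -5432.92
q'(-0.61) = 1.10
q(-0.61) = -0.28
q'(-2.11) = 29.84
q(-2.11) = -17.90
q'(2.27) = 67.47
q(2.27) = 61.04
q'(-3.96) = 128.10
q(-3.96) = -153.10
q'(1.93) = 51.59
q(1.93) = 40.86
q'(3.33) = 130.32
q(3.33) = 164.10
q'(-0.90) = 3.19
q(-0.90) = -0.86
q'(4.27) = 202.63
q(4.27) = 319.39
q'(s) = -0.08*s^3 + 9.6*s^2 + 7.44*s + 2.05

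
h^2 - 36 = (h - 6)*(h + 6)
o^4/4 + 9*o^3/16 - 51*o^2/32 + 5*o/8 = o*(o/4 + 1)*(o - 5/4)*(o - 1/2)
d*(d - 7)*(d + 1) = d^3 - 6*d^2 - 7*d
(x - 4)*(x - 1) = x^2 - 5*x + 4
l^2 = l^2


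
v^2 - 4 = (v - 2)*(v + 2)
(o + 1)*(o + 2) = o^2 + 3*o + 2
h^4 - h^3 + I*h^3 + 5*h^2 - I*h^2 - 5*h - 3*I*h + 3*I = (h - 1)*(h - I)^2*(h + 3*I)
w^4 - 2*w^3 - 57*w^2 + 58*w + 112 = (w - 8)*(w - 2)*(w + 1)*(w + 7)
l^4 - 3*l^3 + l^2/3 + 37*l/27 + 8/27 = (l - 8/3)*(l - 1)*(l + 1/3)^2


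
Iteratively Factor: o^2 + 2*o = (o + 2)*(o)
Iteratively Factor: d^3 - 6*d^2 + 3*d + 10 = (d - 2)*(d^2 - 4*d - 5) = (d - 5)*(d - 2)*(d + 1)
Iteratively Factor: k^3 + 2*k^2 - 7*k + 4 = (k - 1)*(k^2 + 3*k - 4) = (k - 1)^2*(k + 4)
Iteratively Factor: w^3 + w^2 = (w + 1)*(w^2) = w*(w + 1)*(w)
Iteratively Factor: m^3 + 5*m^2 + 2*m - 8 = (m + 4)*(m^2 + m - 2) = (m - 1)*(m + 4)*(m + 2)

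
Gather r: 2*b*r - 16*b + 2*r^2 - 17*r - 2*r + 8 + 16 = -16*b + 2*r^2 + r*(2*b - 19) + 24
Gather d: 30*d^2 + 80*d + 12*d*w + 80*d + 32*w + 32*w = 30*d^2 + d*(12*w + 160) + 64*w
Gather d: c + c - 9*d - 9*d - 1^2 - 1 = 2*c - 18*d - 2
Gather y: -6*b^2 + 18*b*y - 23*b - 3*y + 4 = -6*b^2 - 23*b + y*(18*b - 3) + 4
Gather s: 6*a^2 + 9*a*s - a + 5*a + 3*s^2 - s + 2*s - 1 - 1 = 6*a^2 + 4*a + 3*s^2 + s*(9*a + 1) - 2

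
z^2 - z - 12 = (z - 4)*(z + 3)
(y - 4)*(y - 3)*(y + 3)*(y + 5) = y^4 + y^3 - 29*y^2 - 9*y + 180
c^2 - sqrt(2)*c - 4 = (c - 2*sqrt(2))*(c + sqrt(2))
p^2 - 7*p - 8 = (p - 8)*(p + 1)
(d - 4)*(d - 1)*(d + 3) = d^3 - 2*d^2 - 11*d + 12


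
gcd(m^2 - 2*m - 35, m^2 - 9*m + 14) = m - 7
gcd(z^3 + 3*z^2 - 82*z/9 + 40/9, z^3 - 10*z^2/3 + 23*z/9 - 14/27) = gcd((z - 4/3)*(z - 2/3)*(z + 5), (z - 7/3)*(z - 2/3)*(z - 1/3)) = z - 2/3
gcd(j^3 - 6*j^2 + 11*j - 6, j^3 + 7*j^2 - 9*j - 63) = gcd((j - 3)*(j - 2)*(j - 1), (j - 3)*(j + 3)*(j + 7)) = j - 3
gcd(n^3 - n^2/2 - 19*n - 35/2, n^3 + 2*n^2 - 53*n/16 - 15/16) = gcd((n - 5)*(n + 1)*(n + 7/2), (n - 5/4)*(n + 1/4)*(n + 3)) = 1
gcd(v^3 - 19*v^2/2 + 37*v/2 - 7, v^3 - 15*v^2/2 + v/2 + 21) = v^2 - 9*v + 14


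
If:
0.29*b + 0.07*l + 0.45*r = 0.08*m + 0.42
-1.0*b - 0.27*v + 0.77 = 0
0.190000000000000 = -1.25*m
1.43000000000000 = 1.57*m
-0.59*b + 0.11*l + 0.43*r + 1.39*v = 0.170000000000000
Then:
No Solution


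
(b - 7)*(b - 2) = b^2 - 9*b + 14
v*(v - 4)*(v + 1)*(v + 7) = v^4 + 4*v^3 - 25*v^2 - 28*v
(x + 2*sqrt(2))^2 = x^2 + 4*sqrt(2)*x + 8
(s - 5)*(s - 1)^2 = s^3 - 7*s^2 + 11*s - 5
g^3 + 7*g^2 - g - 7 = (g - 1)*(g + 1)*(g + 7)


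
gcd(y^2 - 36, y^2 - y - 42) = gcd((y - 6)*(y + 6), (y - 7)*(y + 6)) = y + 6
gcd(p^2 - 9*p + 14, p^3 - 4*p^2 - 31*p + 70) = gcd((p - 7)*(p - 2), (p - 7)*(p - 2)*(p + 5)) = p^2 - 9*p + 14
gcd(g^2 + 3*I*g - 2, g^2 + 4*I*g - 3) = g + I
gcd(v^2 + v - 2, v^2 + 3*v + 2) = v + 2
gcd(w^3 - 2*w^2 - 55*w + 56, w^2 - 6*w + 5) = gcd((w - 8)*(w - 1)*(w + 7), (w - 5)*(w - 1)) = w - 1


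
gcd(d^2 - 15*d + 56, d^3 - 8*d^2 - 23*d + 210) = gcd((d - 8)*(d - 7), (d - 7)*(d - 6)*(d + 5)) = d - 7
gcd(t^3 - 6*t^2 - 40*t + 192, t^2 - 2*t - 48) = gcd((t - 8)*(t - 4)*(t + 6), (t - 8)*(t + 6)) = t^2 - 2*t - 48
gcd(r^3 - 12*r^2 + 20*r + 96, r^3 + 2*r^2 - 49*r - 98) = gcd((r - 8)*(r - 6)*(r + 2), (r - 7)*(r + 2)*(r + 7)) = r + 2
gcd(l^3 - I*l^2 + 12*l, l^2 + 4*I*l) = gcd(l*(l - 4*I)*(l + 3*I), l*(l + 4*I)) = l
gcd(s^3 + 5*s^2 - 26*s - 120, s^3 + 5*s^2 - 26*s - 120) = s^3 + 5*s^2 - 26*s - 120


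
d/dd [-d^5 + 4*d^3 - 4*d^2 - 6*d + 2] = -5*d^4 + 12*d^2 - 8*d - 6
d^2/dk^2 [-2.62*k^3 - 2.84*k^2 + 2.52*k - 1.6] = -15.72*k - 5.68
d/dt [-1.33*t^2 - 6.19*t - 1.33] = -2.66*t - 6.19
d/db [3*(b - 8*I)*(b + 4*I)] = 6*b - 12*I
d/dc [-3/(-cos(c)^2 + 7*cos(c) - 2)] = 3*(2*cos(c) - 7)*sin(c)/(cos(c)^2 - 7*cos(c) + 2)^2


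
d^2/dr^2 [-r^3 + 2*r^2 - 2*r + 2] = 4 - 6*r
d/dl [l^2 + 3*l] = 2*l + 3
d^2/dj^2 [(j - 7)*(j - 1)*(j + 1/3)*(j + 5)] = 12*j^2 - 16*j - 68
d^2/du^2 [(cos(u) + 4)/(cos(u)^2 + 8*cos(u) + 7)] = (-(1 - cos(2*u))^2 - 97*cos(u) - 94*cos(2*u) - 7*cos(3*u) + 1286)/(4*(cos(u) + 1)^2*(cos(u) + 7)^3)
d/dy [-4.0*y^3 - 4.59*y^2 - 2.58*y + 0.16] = -12.0*y^2 - 9.18*y - 2.58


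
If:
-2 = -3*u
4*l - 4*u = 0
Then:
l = 2/3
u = 2/3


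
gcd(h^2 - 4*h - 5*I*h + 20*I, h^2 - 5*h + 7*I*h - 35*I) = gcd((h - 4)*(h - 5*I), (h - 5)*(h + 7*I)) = 1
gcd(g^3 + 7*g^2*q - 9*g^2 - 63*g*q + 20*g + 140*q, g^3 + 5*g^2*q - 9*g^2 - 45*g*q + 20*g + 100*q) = g^2 - 9*g + 20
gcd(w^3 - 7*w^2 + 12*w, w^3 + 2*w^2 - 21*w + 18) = w - 3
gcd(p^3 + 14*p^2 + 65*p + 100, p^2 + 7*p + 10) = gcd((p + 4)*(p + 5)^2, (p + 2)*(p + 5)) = p + 5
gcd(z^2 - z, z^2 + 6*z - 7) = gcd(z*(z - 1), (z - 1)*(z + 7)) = z - 1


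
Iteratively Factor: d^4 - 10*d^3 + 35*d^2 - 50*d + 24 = (d - 3)*(d^3 - 7*d^2 + 14*d - 8) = (d - 3)*(d - 2)*(d^2 - 5*d + 4) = (d - 3)*(d - 2)*(d - 1)*(d - 4)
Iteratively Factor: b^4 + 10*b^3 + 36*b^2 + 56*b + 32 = (b + 2)*(b^3 + 8*b^2 + 20*b + 16) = (b + 2)^2*(b^2 + 6*b + 8) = (b + 2)^2*(b + 4)*(b + 2)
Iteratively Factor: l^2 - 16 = (l - 4)*(l + 4)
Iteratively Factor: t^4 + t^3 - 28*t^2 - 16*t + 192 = (t - 4)*(t^3 + 5*t^2 - 8*t - 48) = (t - 4)*(t - 3)*(t^2 + 8*t + 16) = (t - 4)*(t - 3)*(t + 4)*(t + 4)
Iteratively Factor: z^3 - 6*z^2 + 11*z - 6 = (z - 3)*(z^2 - 3*z + 2) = (z - 3)*(z - 2)*(z - 1)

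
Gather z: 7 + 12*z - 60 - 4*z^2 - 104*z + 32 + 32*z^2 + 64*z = 28*z^2 - 28*z - 21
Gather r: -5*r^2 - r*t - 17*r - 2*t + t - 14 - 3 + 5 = -5*r^2 + r*(-t - 17) - t - 12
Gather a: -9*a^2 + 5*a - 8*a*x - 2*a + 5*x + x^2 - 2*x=-9*a^2 + a*(3 - 8*x) + x^2 + 3*x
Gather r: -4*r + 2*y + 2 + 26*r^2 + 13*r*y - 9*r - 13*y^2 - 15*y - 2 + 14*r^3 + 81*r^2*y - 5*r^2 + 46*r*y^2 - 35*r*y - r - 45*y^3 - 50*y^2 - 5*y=14*r^3 + r^2*(81*y + 21) + r*(46*y^2 - 22*y - 14) - 45*y^3 - 63*y^2 - 18*y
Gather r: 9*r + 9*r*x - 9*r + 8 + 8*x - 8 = 9*r*x + 8*x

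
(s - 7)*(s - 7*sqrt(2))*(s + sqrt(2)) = s^3 - 6*sqrt(2)*s^2 - 7*s^2 - 14*s + 42*sqrt(2)*s + 98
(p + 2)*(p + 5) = p^2 + 7*p + 10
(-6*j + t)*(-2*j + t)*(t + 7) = 12*j^2*t + 84*j^2 - 8*j*t^2 - 56*j*t + t^3 + 7*t^2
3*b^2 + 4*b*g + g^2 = (b + g)*(3*b + g)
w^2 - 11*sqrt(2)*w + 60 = (w - 6*sqrt(2))*(w - 5*sqrt(2))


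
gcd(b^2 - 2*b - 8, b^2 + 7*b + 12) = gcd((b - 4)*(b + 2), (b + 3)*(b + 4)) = 1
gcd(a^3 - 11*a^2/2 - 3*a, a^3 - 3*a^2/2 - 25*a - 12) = a^2 - 11*a/2 - 3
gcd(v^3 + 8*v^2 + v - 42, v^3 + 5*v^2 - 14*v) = v^2 + 5*v - 14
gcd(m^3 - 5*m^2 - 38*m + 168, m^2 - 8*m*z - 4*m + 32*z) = m - 4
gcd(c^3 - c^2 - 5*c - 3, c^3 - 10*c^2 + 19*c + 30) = c + 1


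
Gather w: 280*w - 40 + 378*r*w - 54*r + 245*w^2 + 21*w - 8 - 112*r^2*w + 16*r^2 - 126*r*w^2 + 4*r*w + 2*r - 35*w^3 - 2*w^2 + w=16*r^2 - 52*r - 35*w^3 + w^2*(243 - 126*r) + w*(-112*r^2 + 382*r + 302) - 48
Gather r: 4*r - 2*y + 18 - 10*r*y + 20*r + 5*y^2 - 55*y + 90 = r*(24 - 10*y) + 5*y^2 - 57*y + 108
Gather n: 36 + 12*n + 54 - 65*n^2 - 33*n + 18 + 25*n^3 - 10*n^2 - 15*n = 25*n^3 - 75*n^2 - 36*n + 108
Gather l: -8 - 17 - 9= -34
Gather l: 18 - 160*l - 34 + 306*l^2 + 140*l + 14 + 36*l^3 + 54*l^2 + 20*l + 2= 36*l^3 + 360*l^2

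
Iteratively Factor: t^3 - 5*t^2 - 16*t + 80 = (t - 5)*(t^2 - 16) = (t - 5)*(t + 4)*(t - 4)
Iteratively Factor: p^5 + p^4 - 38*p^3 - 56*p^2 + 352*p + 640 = (p - 5)*(p^4 + 6*p^3 - 8*p^2 - 96*p - 128) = (p - 5)*(p + 4)*(p^3 + 2*p^2 - 16*p - 32) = (p - 5)*(p + 4)^2*(p^2 - 2*p - 8) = (p - 5)*(p - 4)*(p + 4)^2*(p + 2)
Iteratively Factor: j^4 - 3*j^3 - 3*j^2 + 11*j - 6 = (j + 2)*(j^3 - 5*j^2 + 7*j - 3) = (j - 1)*(j + 2)*(j^2 - 4*j + 3) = (j - 3)*(j - 1)*(j + 2)*(j - 1)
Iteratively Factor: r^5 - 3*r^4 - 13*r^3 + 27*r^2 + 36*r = (r - 3)*(r^4 - 13*r^2 - 12*r) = (r - 3)*(r + 3)*(r^3 - 3*r^2 - 4*r) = (r - 3)*(r + 1)*(r + 3)*(r^2 - 4*r) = (r - 4)*(r - 3)*(r + 1)*(r + 3)*(r)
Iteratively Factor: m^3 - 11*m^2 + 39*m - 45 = (m - 5)*(m^2 - 6*m + 9) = (m - 5)*(m - 3)*(m - 3)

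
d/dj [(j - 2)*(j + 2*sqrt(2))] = 2*j - 2 + 2*sqrt(2)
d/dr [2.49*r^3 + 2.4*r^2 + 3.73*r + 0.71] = 7.47*r^2 + 4.8*r + 3.73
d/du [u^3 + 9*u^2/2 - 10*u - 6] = 3*u^2 + 9*u - 10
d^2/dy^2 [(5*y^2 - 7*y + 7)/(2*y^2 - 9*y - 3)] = 2*(62*y^3 + 174*y^2 - 504*y + 843)/(8*y^6 - 108*y^5 + 450*y^4 - 405*y^3 - 675*y^2 - 243*y - 27)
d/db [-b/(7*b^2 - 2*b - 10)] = (7*b^2 + 10)/(49*b^4 - 28*b^3 - 136*b^2 + 40*b + 100)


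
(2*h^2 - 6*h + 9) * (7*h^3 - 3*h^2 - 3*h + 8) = 14*h^5 - 48*h^4 + 75*h^3 + 7*h^2 - 75*h + 72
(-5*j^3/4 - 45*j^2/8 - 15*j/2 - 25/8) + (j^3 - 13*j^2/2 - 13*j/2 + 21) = -j^3/4 - 97*j^2/8 - 14*j + 143/8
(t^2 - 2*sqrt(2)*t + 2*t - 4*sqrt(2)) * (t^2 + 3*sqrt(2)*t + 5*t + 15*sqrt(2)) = t^4 + sqrt(2)*t^3 + 7*t^3 - 2*t^2 + 7*sqrt(2)*t^2 - 84*t + 10*sqrt(2)*t - 120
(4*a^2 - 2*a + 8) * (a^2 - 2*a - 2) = 4*a^4 - 10*a^3 + 4*a^2 - 12*a - 16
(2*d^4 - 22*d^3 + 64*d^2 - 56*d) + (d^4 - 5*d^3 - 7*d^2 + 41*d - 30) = 3*d^4 - 27*d^3 + 57*d^2 - 15*d - 30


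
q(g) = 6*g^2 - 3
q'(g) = 12*g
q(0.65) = -0.46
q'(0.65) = 7.80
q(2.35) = 30.14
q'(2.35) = 28.20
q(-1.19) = 5.50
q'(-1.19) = -14.28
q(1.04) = 3.49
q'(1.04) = 12.48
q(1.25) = 6.38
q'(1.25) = 15.00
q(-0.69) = -0.14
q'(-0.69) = -8.28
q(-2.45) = 33.02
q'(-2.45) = -29.40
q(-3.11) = 55.03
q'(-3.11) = -37.32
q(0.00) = -3.00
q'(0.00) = 0.00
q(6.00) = 213.00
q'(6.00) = 72.00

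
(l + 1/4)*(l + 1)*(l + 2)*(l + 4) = l^4 + 29*l^3/4 + 63*l^2/4 + 23*l/2 + 2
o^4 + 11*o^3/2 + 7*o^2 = o^2*(o + 2)*(o + 7/2)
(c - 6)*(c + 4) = c^2 - 2*c - 24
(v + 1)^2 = v^2 + 2*v + 1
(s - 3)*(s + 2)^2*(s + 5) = s^4 + 6*s^3 - 3*s^2 - 52*s - 60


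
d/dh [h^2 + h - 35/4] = 2*h + 1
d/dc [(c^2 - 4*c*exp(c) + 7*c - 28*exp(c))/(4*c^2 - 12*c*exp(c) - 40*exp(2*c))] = ((-c^2 + 3*c*exp(c) + 10*exp(2*c))*(4*c*exp(c) - 2*c + 32*exp(c) - 7) + (c^2 - 4*c*exp(c) + 7*c - 28*exp(c))*(3*c*exp(c) - 2*c + 20*exp(2*c) + 3*exp(c)))/(4*(-c^2 + 3*c*exp(c) + 10*exp(2*c))^2)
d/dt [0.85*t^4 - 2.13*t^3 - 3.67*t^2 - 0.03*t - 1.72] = 3.4*t^3 - 6.39*t^2 - 7.34*t - 0.03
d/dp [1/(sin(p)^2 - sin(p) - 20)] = (1 - 2*sin(p))*cos(p)/(sin(p) + cos(p)^2 + 19)^2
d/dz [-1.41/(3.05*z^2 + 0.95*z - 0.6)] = (8.601*z + 1.3395)/(3.05*z^2 + 0.95*z - 0.6)^2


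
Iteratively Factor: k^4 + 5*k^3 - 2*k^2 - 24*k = (k - 2)*(k^3 + 7*k^2 + 12*k) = (k - 2)*(k + 3)*(k^2 + 4*k) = (k - 2)*(k + 3)*(k + 4)*(k)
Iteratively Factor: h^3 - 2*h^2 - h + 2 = (h + 1)*(h^2 - 3*h + 2) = (h - 1)*(h + 1)*(h - 2)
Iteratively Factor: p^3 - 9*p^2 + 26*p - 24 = (p - 4)*(p^2 - 5*p + 6) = (p - 4)*(p - 2)*(p - 3)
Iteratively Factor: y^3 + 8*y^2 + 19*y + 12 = (y + 1)*(y^2 + 7*y + 12) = (y + 1)*(y + 3)*(y + 4)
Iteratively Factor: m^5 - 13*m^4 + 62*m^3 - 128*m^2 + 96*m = (m - 3)*(m^4 - 10*m^3 + 32*m^2 - 32*m) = (m - 3)*(m - 2)*(m^3 - 8*m^2 + 16*m) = (m - 4)*(m - 3)*(m - 2)*(m^2 - 4*m) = m*(m - 4)*(m - 3)*(m - 2)*(m - 4)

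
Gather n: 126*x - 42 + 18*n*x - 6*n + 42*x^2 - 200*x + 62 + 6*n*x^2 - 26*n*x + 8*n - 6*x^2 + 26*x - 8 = n*(6*x^2 - 8*x + 2) + 36*x^2 - 48*x + 12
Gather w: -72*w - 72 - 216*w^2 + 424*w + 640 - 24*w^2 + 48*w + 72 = -240*w^2 + 400*w + 640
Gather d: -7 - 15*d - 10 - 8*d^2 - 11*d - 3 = -8*d^2 - 26*d - 20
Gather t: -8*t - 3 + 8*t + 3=0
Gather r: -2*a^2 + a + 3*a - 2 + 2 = -2*a^2 + 4*a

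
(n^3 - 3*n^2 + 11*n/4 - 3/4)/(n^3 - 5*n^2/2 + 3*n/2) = (n - 1/2)/n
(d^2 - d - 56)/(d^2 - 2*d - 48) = (d + 7)/(d + 6)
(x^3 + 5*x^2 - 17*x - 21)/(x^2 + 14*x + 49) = (x^2 - 2*x - 3)/(x + 7)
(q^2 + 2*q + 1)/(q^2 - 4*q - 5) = (q + 1)/(q - 5)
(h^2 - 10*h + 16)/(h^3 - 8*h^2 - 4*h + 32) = 1/(h + 2)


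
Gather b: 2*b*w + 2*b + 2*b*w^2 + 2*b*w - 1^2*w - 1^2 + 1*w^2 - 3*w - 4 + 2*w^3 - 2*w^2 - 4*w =b*(2*w^2 + 4*w + 2) + 2*w^3 - w^2 - 8*w - 5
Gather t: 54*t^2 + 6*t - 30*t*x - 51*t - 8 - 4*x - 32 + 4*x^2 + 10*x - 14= 54*t^2 + t*(-30*x - 45) + 4*x^2 + 6*x - 54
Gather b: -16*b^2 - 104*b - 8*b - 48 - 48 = -16*b^2 - 112*b - 96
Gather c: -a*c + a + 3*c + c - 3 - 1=a + c*(4 - a) - 4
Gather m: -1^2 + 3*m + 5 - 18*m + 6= 10 - 15*m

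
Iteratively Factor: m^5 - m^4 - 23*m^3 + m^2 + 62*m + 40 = (m - 2)*(m^4 + m^3 - 21*m^2 - 41*m - 20) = (m - 2)*(m + 1)*(m^3 - 21*m - 20) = (m - 5)*(m - 2)*(m + 1)*(m^2 + 5*m + 4) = (m - 5)*(m - 2)*(m + 1)*(m + 4)*(m + 1)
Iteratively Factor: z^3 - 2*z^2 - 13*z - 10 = (z + 1)*(z^2 - 3*z - 10) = (z - 5)*(z + 1)*(z + 2)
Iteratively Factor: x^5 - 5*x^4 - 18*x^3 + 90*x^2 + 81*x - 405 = (x + 3)*(x^4 - 8*x^3 + 6*x^2 + 72*x - 135) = (x - 5)*(x + 3)*(x^3 - 3*x^2 - 9*x + 27) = (x - 5)*(x + 3)^2*(x^2 - 6*x + 9) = (x - 5)*(x - 3)*(x + 3)^2*(x - 3)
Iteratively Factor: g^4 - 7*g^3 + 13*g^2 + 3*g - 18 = (g - 2)*(g^3 - 5*g^2 + 3*g + 9) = (g - 2)*(g + 1)*(g^2 - 6*g + 9) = (g - 3)*(g - 2)*(g + 1)*(g - 3)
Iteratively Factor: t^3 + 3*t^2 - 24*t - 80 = (t + 4)*(t^2 - t - 20) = (t + 4)^2*(t - 5)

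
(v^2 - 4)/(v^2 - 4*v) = (v^2 - 4)/(v*(v - 4))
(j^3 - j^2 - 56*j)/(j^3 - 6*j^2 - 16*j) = (j + 7)/(j + 2)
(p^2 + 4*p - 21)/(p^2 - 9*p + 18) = (p + 7)/(p - 6)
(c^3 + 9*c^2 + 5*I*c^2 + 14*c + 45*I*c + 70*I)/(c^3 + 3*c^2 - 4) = (c^2 + c*(7 + 5*I) + 35*I)/(c^2 + c - 2)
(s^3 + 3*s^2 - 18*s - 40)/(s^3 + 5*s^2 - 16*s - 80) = (s + 2)/(s + 4)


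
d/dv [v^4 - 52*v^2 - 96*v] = 4*v^3 - 104*v - 96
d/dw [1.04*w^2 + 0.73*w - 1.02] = 2.08*w + 0.73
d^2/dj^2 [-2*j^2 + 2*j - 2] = -4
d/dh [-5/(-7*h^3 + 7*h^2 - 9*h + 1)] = 5*(-21*h^2 + 14*h - 9)/(7*h^3 - 7*h^2 + 9*h - 1)^2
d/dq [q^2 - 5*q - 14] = 2*q - 5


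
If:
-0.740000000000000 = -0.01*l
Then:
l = 74.00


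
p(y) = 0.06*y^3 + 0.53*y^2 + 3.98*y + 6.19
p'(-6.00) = 4.10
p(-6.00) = -11.57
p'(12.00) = 42.62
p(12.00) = 233.95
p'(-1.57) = 2.76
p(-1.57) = 1.02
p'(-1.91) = 2.61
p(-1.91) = 0.10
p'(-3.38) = 2.45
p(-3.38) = -3.52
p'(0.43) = 4.47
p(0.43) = 8.00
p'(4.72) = 12.99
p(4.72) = 43.09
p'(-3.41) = 2.46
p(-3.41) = -3.60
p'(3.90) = 10.85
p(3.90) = 33.33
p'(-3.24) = 2.44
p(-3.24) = -3.18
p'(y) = 0.18*y^2 + 1.06*y + 3.98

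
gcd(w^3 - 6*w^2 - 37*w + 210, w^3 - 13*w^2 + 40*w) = w - 5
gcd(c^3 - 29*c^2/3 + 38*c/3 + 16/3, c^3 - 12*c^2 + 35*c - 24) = c - 8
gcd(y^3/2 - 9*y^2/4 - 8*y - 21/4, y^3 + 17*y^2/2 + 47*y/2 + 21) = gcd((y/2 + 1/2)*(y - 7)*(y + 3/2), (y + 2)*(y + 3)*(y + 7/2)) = 1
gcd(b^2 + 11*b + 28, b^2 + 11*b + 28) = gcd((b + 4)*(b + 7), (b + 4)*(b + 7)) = b^2 + 11*b + 28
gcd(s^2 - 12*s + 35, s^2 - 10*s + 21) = s - 7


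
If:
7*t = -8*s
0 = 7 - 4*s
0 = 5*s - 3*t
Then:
No Solution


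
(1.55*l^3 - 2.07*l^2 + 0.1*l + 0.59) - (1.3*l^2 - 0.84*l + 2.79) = 1.55*l^3 - 3.37*l^2 + 0.94*l - 2.2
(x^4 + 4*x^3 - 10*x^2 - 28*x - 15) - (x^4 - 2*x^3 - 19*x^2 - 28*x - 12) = 6*x^3 + 9*x^2 - 3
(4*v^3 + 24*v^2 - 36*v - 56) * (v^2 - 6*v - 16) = 4*v^5 - 244*v^3 - 224*v^2 + 912*v + 896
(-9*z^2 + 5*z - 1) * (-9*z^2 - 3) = 81*z^4 - 45*z^3 + 36*z^2 - 15*z + 3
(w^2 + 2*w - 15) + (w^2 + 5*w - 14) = 2*w^2 + 7*w - 29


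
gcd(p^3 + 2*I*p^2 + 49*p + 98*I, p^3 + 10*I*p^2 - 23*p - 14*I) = p^2 + 9*I*p - 14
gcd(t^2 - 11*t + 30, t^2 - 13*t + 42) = t - 6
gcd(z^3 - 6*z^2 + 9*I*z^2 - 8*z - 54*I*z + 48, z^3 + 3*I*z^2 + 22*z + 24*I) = z + I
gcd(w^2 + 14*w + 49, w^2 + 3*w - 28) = w + 7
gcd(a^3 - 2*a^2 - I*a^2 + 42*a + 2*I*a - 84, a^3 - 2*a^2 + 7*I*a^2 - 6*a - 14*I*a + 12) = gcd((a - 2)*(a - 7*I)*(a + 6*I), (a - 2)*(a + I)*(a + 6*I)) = a^2 + a*(-2 + 6*I) - 12*I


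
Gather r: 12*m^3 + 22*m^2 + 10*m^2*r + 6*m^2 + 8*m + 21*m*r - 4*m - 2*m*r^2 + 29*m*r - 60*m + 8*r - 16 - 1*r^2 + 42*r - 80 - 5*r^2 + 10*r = 12*m^3 + 28*m^2 - 56*m + r^2*(-2*m - 6) + r*(10*m^2 + 50*m + 60) - 96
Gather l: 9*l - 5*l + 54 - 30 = 4*l + 24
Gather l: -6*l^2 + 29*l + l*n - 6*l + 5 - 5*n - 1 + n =-6*l^2 + l*(n + 23) - 4*n + 4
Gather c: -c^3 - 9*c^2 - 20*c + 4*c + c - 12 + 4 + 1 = -c^3 - 9*c^2 - 15*c - 7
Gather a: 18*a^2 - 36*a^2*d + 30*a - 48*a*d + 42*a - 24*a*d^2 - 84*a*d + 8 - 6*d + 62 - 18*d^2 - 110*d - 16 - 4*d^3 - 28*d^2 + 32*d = a^2*(18 - 36*d) + a*(-24*d^2 - 132*d + 72) - 4*d^3 - 46*d^2 - 84*d + 54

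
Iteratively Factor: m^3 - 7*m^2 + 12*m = (m - 3)*(m^2 - 4*m) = (m - 4)*(m - 3)*(m)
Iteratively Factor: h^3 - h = (h + 1)*(h^2 - h) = h*(h + 1)*(h - 1)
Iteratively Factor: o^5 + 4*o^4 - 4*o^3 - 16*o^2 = (o - 2)*(o^4 + 6*o^3 + 8*o^2) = (o - 2)*(o + 4)*(o^3 + 2*o^2) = o*(o - 2)*(o + 4)*(o^2 + 2*o) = o*(o - 2)*(o + 2)*(o + 4)*(o)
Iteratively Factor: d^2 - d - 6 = (d - 3)*(d + 2)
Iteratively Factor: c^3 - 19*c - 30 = (c + 3)*(c^2 - 3*c - 10) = (c + 2)*(c + 3)*(c - 5)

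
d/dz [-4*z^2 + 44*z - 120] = 44 - 8*z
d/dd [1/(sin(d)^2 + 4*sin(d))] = -2*(sin(d) + 2)*cos(d)/((sin(d) + 4)^2*sin(d)^2)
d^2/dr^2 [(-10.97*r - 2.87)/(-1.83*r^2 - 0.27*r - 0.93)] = ((3.66*r + 0.27)*(7.32*r + 0.54)*(10.97*r + 2.87) - (120.4506*r + 16.428)*(1.83*r^2 + 0.27*r + 0.93))/(1.83*r^2 + 0.27*r + 0.93)^3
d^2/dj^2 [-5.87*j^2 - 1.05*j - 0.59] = -11.7400000000000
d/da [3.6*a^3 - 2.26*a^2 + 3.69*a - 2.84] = 10.8*a^2 - 4.52*a + 3.69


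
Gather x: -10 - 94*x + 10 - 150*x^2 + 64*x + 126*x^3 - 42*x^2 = 126*x^3 - 192*x^2 - 30*x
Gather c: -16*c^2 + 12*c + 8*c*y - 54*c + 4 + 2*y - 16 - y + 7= -16*c^2 + c*(8*y - 42) + y - 5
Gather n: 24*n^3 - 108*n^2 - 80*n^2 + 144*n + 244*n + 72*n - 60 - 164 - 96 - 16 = 24*n^3 - 188*n^2 + 460*n - 336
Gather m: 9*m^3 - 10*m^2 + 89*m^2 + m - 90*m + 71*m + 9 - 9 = 9*m^3 + 79*m^2 - 18*m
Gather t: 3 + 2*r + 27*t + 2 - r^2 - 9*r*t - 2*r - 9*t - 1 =-r^2 + t*(18 - 9*r) + 4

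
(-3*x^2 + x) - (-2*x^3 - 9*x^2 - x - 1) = 2*x^3 + 6*x^2 + 2*x + 1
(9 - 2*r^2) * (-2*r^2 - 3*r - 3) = 4*r^4 + 6*r^3 - 12*r^2 - 27*r - 27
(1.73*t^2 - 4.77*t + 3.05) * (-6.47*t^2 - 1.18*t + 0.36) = -11.1931*t^4 + 28.8205*t^3 - 13.4821*t^2 - 5.3162*t + 1.098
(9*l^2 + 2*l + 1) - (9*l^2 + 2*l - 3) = 4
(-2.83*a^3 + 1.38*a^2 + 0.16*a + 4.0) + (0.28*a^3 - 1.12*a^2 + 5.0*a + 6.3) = -2.55*a^3 + 0.26*a^2 + 5.16*a + 10.3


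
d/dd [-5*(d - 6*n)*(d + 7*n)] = -10*d - 5*n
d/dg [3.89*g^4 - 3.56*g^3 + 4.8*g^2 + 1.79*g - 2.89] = 15.56*g^3 - 10.68*g^2 + 9.6*g + 1.79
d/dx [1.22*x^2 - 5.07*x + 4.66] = 2.44*x - 5.07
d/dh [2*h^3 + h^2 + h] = 6*h^2 + 2*h + 1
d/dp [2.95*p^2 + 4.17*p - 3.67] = 5.9*p + 4.17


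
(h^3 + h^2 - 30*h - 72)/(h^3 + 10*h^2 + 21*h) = (h^2 - 2*h - 24)/(h*(h + 7))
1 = 1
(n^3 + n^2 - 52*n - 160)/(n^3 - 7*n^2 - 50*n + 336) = (n^2 + 9*n + 20)/(n^2 + n - 42)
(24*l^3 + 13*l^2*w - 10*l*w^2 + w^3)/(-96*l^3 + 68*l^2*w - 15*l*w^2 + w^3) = (l + w)/(-4*l + w)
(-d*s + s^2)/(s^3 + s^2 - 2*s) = (-d + s)/(s^2 + s - 2)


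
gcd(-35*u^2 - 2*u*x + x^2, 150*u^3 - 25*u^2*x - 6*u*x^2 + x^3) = 5*u + x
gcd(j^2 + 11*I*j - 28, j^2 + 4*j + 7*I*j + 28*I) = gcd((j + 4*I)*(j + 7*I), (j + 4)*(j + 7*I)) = j + 7*I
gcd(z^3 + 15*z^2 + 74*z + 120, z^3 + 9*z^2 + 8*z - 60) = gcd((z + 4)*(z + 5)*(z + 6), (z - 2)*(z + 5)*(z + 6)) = z^2 + 11*z + 30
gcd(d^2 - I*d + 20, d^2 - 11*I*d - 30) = d - 5*I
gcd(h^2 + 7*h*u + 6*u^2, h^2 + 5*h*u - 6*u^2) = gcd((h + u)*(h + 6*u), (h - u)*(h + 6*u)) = h + 6*u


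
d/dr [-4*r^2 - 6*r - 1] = -8*r - 6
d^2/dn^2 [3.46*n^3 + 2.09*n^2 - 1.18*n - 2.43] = 20.76*n + 4.18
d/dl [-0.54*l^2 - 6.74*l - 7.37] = -1.08*l - 6.74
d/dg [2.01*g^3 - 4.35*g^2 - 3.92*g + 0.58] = 6.03*g^2 - 8.7*g - 3.92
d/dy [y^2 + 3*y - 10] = 2*y + 3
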